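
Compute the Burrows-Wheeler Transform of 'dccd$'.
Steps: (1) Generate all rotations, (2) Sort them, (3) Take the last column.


Rotations (sorted):
  0: $dccd -> last char: d
  1: ccd$d -> last char: d
  2: cd$dc -> last char: c
  3: d$dcc -> last char: c
  4: dccd$ -> last char: $


BWT = ddcc$


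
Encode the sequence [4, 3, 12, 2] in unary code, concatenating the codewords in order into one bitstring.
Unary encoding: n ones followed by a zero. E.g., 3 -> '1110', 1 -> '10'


Encode each number as n ones followed by a terminating 0:
  4 -> 11110 (5 bits)
  3 -> 1110 (4 bits)
  12 -> 1111111111110 (13 bits)
  2 -> 110 (3 bits)
Total length = 5 + 4 + 13 + 3 = 25 bits.

Unary([4, 3, 12, 2]) = 1111011101111111111110110 (25 bits)


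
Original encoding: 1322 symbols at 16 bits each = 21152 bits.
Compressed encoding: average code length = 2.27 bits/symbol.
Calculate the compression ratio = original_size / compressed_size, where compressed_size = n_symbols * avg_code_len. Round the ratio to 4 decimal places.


original_size = n_symbols * orig_bits = 1322 * 16 = 21152 bits
compressed_size = n_symbols * avg_code_len = 1322 * 2.27 = 3000.94 bits
ratio = original_size / compressed_size = 21152 / 3000.94 = 7.0485

Compression ratio = 7.0485


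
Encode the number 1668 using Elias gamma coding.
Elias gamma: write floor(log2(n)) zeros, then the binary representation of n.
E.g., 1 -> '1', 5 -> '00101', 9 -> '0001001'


num_bits = floor(log2(1668)) + 1 = 11
leading_zeros = num_bits - 1 = 10
binary(1668) = 11010000100

Elias gamma(1668) = '0000000000' + '11010000100' = 000000000011010000100 (21 bits)


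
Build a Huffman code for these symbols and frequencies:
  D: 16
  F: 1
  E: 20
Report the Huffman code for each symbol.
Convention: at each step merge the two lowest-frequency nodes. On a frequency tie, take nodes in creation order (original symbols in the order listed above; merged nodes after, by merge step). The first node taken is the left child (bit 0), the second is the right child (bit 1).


Huffman tree construction:
Step 1: Merge F(1) + D(16) = 17
Step 2: Merge (F+D)(17) + E(20) = 37
Read each symbol's code off the tree from the root (left child = 0, right child = 1).

Codes:
  D: 01 (length 2)
  F: 00 (length 2)
  E: 1 (length 1)
Average code length: 54/37 = 1.4595 bits/symbol


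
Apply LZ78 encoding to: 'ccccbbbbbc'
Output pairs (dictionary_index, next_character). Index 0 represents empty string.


LZ78 encoding steps:
Dictionary: {0: ''}
Step 1: w='' (idx 0), next='c' -> output (0, 'c'), add 'c' as idx 1
Step 2: w='c' (idx 1), next='c' -> output (1, 'c'), add 'cc' as idx 2
Step 3: w='c' (idx 1), next='b' -> output (1, 'b'), add 'cb' as idx 3
Step 4: w='' (idx 0), next='b' -> output (0, 'b'), add 'b' as idx 4
Step 5: w='b' (idx 4), next='b' -> output (4, 'b'), add 'bb' as idx 5
Step 6: w='b' (idx 4), next='c' -> output (4, 'c'), add 'bc' as idx 6


Encoded: [(0, 'c'), (1, 'c'), (1, 'b'), (0, 'b'), (4, 'b'), (4, 'c')]


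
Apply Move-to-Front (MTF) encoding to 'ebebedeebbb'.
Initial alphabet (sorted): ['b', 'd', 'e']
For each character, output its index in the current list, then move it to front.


MTF encoding:
'e': index 2 in ['b', 'd', 'e'] -> ['e', 'b', 'd']
'b': index 1 in ['e', 'b', 'd'] -> ['b', 'e', 'd']
'e': index 1 in ['b', 'e', 'd'] -> ['e', 'b', 'd']
'b': index 1 in ['e', 'b', 'd'] -> ['b', 'e', 'd']
'e': index 1 in ['b', 'e', 'd'] -> ['e', 'b', 'd']
'd': index 2 in ['e', 'b', 'd'] -> ['d', 'e', 'b']
'e': index 1 in ['d', 'e', 'b'] -> ['e', 'd', 'b']
'e': index 0 in ['e', 'd', 'b'] -> ['e', 'd', 'b']
'b': index 2 in ['e', 'd', 'b'] -> ['b', 'e', 'd']
'b': index 0 in ['b', 'e', 'd'] -> ['b', 'e', 'd']
'b': index 0 in ['b', 'e', 'd'] -> ['b', 'e', 'd']


Output: [2, 1, 1, 1, 1, 2, 1, 0, 2, 0, 0]


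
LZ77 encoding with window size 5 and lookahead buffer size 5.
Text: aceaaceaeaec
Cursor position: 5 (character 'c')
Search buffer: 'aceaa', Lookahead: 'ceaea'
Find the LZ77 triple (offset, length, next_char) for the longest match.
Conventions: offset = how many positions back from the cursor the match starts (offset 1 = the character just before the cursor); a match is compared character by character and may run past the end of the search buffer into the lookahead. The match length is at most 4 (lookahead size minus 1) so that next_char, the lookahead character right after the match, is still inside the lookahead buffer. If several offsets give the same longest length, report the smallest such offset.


Try each offset into the search buffer:
  offset=1 (pos 4, char 'a'): match length 0
  offset=2 (pos 3, char 'a'): match length 0
  offset=3 (pos 2, char 'e'): match length 0
  offset=4 (pos 1, char 'c'): match length 3
  offset=5 (pos 0, char 'a'): match length 0
Longest match has length 3 at offset 4.
next_char = character at position 5 + 3 = 8 -> 'e'

Best match: offset=4, length=3 (matching 'cea' starting at position 1)
LZ77 triple: (4, 3, 'e')


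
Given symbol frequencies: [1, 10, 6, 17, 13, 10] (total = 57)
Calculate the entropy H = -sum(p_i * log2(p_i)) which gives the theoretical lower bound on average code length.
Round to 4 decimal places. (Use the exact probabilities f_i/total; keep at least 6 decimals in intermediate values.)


Per-symbol terms -p_i * log2(p_i) with p_i = f_i/57:
  p = 1/57 = 0.017544: log2(p) = -5.832890, -p*log2(p) = 0.102331
  p = 10/57 = 0.175439: log2(p) = -2.510962, -p*log2(p) = 0.440520
  p = 6/57 = 0.105263: log2(p) = -3.247928, -p*log2(p) = 0.341887
  p = 17/57 = 0.298246: log2(p) = -1.745427, -p*log2(p) = 0.520566
  p = 13/57 = 0.228070: log2(p) = -2.132450, -p*log2(p) = 0.486348
  p = 10/57 = 0.175439: log2(p) = -2.510962, -p*log2(p) = 0.440520
H = 0.102331 + 0.440520 + 0.341887 + 0.520566 + 0.486348 + 0.440520 = 2.332172

H = 2.3322 bits/symbol


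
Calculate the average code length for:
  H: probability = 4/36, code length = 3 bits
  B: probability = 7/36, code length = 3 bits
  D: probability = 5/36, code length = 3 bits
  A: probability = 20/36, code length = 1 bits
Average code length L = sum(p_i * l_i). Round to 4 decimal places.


Weighted contributions p_i * l_i:
  H: (4/36) * 3 = 12/36
  B: (7/36) * 3 = 21/36
  D: (5/36) * 3 = 15/36
  A: (20/36) * 1 = 20/36
Sum = (12 + 21 + 15 + 20)/36 = 68/36

L = 68/36 = 1.8889 bits/symbol


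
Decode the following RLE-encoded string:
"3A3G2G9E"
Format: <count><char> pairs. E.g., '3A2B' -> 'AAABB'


Expanding each <count><char> pair:
  3A -> 'AAA'
  3G -> 'GGG'
  2G -> 'GG'
  9E -> 'EEEEEEEEE'

Decoded = AAAGGGGGEEEEEEEEE


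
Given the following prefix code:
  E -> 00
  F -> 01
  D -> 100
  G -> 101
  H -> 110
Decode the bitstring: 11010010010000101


Decoding step by step:
Bits 110 -> H
Bits 100 -> D
Bits 100 -> D
Bits 100 -> D
Bits 00 -> E
Bits 101 -> G


Decoded message: HDDDEG


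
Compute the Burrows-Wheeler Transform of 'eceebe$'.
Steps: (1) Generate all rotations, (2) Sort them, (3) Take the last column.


Rotations (sorted):
  0: $eceebe -> last char: e
  1: be$ecee -> last char: e
  2: ceebe$e -> last char: e
  3: e$eceeb -> last char: b
  4: ebe$ece -> last char: e
  5: eceebe$ -> last char: $
  6: eebe$ec -> last char: c


BWT = eeebe$c


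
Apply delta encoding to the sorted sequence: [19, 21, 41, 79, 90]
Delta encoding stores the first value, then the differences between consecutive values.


First value: 19
Deltas:
  21 - 19 = 2
  41 - 21 = 20
  79 - 41 = 38
  90 - 79 = 11


Delta encoded: [19, 2, 20, 38, 11]


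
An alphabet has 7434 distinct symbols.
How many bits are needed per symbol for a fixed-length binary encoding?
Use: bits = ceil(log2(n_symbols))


log2(7434) = 12.8599
Bracket: 2^12 = 4096 < 7434 <= 2^13 = 8192
So ceil(log2(7434)) = 13

bits = ceil(log2(7434)) = ceil(12.8599) = 13 bits


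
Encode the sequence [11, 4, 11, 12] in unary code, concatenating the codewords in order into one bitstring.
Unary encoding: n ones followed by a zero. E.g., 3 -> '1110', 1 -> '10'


Encode each number as n ones followed by a terminating 0:
  11 -> 111111111110 (12 bits)
  4 -> 11110 (5 bits)
  11 -> 111111111110 (12 bits)
  12 -> 1111111111110 (13 bits)
Total length = 12 + 5 + 12 + 13 = 42 bits.

Unary([11, 4, 11, 12]) = 111111111110111101111111111101111111111110 (42 bits)


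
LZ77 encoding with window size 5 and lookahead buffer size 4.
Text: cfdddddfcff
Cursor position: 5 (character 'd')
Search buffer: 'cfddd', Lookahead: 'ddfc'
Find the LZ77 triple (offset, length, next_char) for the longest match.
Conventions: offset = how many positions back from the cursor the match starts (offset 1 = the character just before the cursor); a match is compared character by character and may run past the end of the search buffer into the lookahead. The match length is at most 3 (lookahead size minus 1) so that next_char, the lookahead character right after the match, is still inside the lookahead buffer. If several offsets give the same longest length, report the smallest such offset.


Try each offset into the search buffer:
  offset=1 (pos 4, char 'd'): match length 2
  offset=2 (pos 3, char 'd'): match length 2
  offset=3 (pos 2, char 'd'): match length 2
  offset=4 (pos 1, char 'f'): match length 0
  offset=5 (pos 0, char 'c'): match length 0
Longest match has length 2, found at offsets 1, 2, 3; take the smallest, offset 1.
next_char = character at position 5 + 2 = 7 -> 'f'

Best match: offset=1, length=2 (matching 'dd' starting at position 4)
LZ77 triple: (1, 2, 'f')


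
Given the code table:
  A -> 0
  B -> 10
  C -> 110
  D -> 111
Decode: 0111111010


Decoding:
0 -> A
111 -> D
111 -> D
0 -> A
10 -> B


Result: ADDAB


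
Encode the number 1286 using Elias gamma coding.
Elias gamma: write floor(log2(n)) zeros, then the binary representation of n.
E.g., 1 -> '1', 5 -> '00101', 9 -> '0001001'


num_bits = floor(log2(1286)) + 1 = 11
leading_zeros = num_bits - 1 = 10
binary(1286) = 10100000110

Elias gamma(1286) = '0000000000' + '10100000110' = 000000000010100000110 (21 bits)


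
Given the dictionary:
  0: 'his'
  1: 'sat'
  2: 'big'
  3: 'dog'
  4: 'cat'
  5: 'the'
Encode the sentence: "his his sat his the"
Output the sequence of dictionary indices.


Look up each word in the dictionary:
  'his' -> 0
  'his' -> 0
  'sat' -> 1
  'his' -> 0
  'the' -> 5

Encoded: [0, 0, 1, 0, 5]


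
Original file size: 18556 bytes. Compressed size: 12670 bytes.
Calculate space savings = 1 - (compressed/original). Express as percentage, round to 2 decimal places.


ratio = compressed/original = 12670/18556 = 0.682798
savings = 1 - ratio = 1 - 0.682798 = 0.317202
as a percentage: 0.317202 * 100 = 31.72%

Space savings = 1 - 12670/18556 = 31.72%


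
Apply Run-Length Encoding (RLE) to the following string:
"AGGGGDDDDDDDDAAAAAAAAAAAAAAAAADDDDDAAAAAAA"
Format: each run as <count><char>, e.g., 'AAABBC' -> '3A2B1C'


Scanning runs left to right:
  i=0: run of 'A' x 1 -> '1A'
  i=1: run of 'G' x 4 -> '4G'
  i=5: run of 'D' x 8 -> '8D'
  i=13: run of 'A' x 17 -> '17A'
  i=30: run of 'D' x 5 -> '5D'
  i=35: run of 'A' x 7 -> '7A'

RLE = 1A4G8D17A5D7A


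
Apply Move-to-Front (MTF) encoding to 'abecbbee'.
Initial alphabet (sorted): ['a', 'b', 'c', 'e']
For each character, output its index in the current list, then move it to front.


MTF encoding:
'a': index 0 in ['a', 'b', 'c', 'e'] -> ['a', 'b', 'c', 'e']
'b': index 1 in ['a', 'b', 'c', 'e'] -> ['b', 'a', 'c', 'e']
'e': index 3 in ['b', 'a', 'c', 'e'] -> ['e', 'b', 'a', 'c']
'c': index 3 in ['e', 'b', 'a', 'c'] -> ['c', 'e', 'b', 'a']
'b': index 2 in ['c', 'e', 'b', 'a'] -> ['b', 'c', 'e', 'a']
'b': index 0 in ['b', 'c', 'e', 'a'] -> ['b', 'c', 'e', 'a']
'e': index 2 in ['b', 'c', 'e', 'a'] -> ['e', 'b', 'c', 'a']
'e': index 0 in ['e', 'b', 'c', 'a'] -> ['e', 'b', 'c', 'a']


Output: [0, 1, 3, 3, 2, 0, 2, 0]


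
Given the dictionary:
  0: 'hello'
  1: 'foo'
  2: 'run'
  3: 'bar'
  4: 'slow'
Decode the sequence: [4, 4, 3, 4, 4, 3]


Look up each index in the dictionary:
  4 -> 'slow'
  4 -> 'slow'
  3 -> 'bar'
  4 -> 'slow'
  4 -> 'slow'
  3 -> 'bar'

Decoded: "slow slow bar slow slow bar"


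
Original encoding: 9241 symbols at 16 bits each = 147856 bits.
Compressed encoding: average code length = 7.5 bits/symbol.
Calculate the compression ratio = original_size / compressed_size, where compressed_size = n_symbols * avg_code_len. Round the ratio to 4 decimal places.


original_size = n_symbols * orig_bits = 9241 * 16 = 147856 bits
compressed_size = n_symbols * avg_code_len = 9241 * 7.5 = 69307.5 bits
ratio = original_size / compressed_size = 147856 / 69307.5 = 2.1333

Compression ratio = 2.1333


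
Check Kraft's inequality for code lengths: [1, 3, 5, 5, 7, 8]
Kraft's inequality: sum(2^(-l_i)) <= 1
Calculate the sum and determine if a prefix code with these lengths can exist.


Sum = 2^(-1) + 2^(-3) + 2^(-5) + 2^(-5) + 2^(-7) + 2^(-8)
    = 0.5 + 0.125 + 0.03125 + 0.03125 + 0.0078125 + 0.00390625
    = 179/256 = 0.69921875
Since 0.69921875 <= 1, Kraft's inequality IS satisfied.
A prefix code with these lengths CAN exist.

Kraft sum = 0.69921875. Satisfied.


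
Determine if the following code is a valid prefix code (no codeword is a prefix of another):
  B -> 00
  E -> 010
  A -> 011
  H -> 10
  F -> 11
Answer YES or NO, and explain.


Checking each pair (does one codeword prefix another?):
  B='00' vs E='010': no prefix
  B='00' vs A='011': no prefix
  B='00' vs H='10': no prefix
  B='00' vs F='11': no prefix
  E='010' vs B='00': no prefix
  E='010' vs A='011': no prefix
  E='010' vs H='10': no prefix
  E='010' vs F='11': no prefix
  A='011' vs B='00': no prefix
  A='011' vs E='010': no prefix
  A='011' vs H='10': no prefix
  A='011' vs F='11': no prefix
  H='10' vs B='00': no prefix
  H='10' vs E='010': no prefix
  H='10' vs A='011': no prefix
  H='10' vs F='11': no prefix
  F='11' vs B='00': no prefix
  F='11' vs E='010': no prefix
  F='11' vs A='011': no prefix
  F='11' vs H='10': no prefix
No violation found over all pairs.

YES -- this is a valid prefix code. No codeword is a prefix of any other codeword.


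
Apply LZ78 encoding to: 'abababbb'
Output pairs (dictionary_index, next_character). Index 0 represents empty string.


LZ78 encoding steps:
Dictionary: {0: ''}
Step 1: w='' (idx 0), next='a' -> output (0, 'a'), add 'a' as idx 1
Step 2: w='' (idx 0), next='b' -> output (0, 'b'), add 'b' as idx 2
Step 3: w='a' (idx 1), next='b' -> output (1, 'b'), add 'ab' as idx 3
Step 4: w='ab' (idx 3), next='b' -> output (3, 'b'), add 'abb' as idx 4
Step 5: w='b' (idx 2), end of input -> output (2, '')


Encoded: [(0, 'a'), (0, 'b'), (1, 'b'), (3, 'b'), (2, '')]


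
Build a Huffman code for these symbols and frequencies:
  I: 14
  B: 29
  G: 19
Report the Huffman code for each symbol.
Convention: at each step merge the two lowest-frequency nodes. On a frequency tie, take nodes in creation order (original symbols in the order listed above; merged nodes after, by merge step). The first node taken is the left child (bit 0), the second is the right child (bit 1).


Huffman tree construction:
Step 1: Merge I(14) + G(19) = 33
Step 2: Merge B(29) + (I+G)(33) = 62
Read each symbol's code off the tree from the root (left child = 0, right child = 1).

Codes:
  I: 10 (length 2)
  B: 0 (length 1)
  G: 11 (length 2)
Average code length: 95/62 = 1.5323 bits/symbol


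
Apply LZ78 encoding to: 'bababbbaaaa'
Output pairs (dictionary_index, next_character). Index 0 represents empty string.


LZ78 encoding steps:
Dictionary: {0: ''}
Step 1: w='' (idx 0), next='b' -> output (0, 'b'), add 'b' as idx 1
Step 2: w='' (idx 0), next='a' -> output (0, 'a'), add 'a' as idx 2
Step 3: w='b' (idx 1), next='a' -> output (1, 'a'), add 'ba' as idx 3
Step 4: w='b' (idx 1), next='b' -> output (1, 'b'), add 'bb' as idx 4
Step 5: w='ba' (idx 3), next='a' -> output (3, 'a'), add 'baa' as idx 5
Step 6: w='a' (idx 2), next='a' -> output (2, 'a'), add 'aa' as idx 6


Encoded: [(0, 'b'), (0, 'a'), (1, 'a'), (1, 'b'), (3, 'a'), (2, 'a')]


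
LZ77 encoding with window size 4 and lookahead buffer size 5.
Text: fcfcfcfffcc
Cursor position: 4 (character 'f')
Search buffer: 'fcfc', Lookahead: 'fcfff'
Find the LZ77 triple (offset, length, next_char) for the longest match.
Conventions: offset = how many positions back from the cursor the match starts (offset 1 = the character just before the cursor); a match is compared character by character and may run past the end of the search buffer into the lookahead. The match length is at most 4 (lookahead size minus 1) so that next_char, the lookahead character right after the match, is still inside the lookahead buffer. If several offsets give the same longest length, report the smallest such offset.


Try each offset into the search buffer:
  offset=1 (pos 3, char 'c'): match length 0
  offset=2 (pos 2, char 'f'): match length 3
  offset=3 (pos 1, char 'c'): match length 0
  offset=4 (pos 0, char 'f'): match length 3
Longest match has length 3, found at offsets 2, 4; take the smallest, offset 2.
next_char = character at position 4 + 3 = 7 -> 'f'

Best match: offset=2, length=3 (matching 'fcf' starting at position 2)
LZ77 triple: (2, 3, 'f')


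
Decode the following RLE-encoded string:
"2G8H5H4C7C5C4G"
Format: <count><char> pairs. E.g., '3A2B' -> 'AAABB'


Expanding each <count><char> pair:
  2G -> 'GG'
  8H -> 'HHHHHHHH'
  5H -> 'HHHHH'
  4C -> 'CCCC'
  7C -> 'CCCCCCC'
  5C -> 'CCCCC'
  4G -> 'GGGG'

Decoded = GGHHHHHHHHHHHHHCCCCCCCCCCCCCCCCGGGG


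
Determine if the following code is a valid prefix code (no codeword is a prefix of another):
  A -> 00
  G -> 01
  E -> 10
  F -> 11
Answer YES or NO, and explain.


Checking each pair (does one codeword prefix another?):
  A='00' vs G='01': no prefix
  A='00' vs E='10': no prefix
  A='00' vs F='11': no prefix
  G='01' vs A='00': no prefix
  G='01' vs E='10': no prefix
  G='01' vs F='11': no prefix
  E='10' vs A='00': no prefix
  E='10' vs G='01': no prefix
  E='10' vs F='11': no prefix
  F='11' vs A='00': no prefix
  F='11' vs G='01': no prefix
  F='11' vs E='10': no prefix
No violation found over all pairs.

YES -- this is a valid prefix code. No codeword is a prefix of any other codeword.


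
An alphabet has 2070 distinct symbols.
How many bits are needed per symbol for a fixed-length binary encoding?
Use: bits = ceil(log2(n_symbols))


log2(2070) = 11.0154
Bracket: 2^11 = 2048 < 2070 <= 2^12 = 4096
So ceil(log2(2070)) = 12

bits = ceil(log2(2070)) = ceil(11.0154) = 12 bits


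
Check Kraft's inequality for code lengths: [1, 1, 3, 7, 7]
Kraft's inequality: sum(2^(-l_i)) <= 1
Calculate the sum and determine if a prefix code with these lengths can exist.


Sum = 2^(-1) + 2^(-1) + 2^(-3) + 2^(-7) + 2^(-7)
    = 0.5 + 0.5 + 0.125 + 0.0078125 + 0.0078125
    = 146/128 = 1.140625
Since 1.140625 > 1, Kraft's inequality is NOT satisfied.
A prefix code with these lengths CANNOT exist.

Kraft sum = 1.140625. Not satisfied.


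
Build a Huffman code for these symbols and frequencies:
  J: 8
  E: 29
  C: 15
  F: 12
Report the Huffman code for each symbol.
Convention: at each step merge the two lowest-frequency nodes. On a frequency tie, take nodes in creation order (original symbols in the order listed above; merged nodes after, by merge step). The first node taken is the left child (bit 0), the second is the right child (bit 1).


Huffman tree construction:
Step 1: Merge J(8) + F(12) = 20
Step 2: Merge C(15) + (J+F)(20) = 35
Step 3: Merge E(29) + (C+(J+F))(35) = 64
Read each symbol's code off the tree from the root (left child = 0, right child = 1).

Codes:
  J: 110 (length 3)
  E: 0 (length 1)
  C: 10 (length 2)
  F: 111 (length 3)
Average code length: 119/64 = 1.8594 bits/symbol


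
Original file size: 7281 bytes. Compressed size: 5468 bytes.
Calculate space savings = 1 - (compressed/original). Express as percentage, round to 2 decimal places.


ratio = compressed/original = 5468/7281 = 0.750996
savings = 1 - ratio = 1 - 0.750996 = 0.249004
as a percentage: 0.249004 * 100 = 24.9%

Space savings = 1 - 5468/7281 = 24.9%


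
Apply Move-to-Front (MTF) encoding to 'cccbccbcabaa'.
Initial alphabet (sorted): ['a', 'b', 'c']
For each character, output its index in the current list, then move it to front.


MTF encoding:
'c': index 2 in ['a', 'b', 'c'] -> ['c', 'a', 'b']
'c': index 0 in ['c', 'a', 'b'] -> ['c', 'a', 'b']
'c': index 0 in ['c', 'a', 'b'] -> ['c', 'a', 'b']
'b': index 2 in ['c', 'a', 'b'] -> ['b', 'c', 'a']
'c': index 1 in ['b', 'c', 'a'] -> ['c', 'b', 'a']
'c': index 0 in ['c', 'b', 'a'] -> ['c', 'b', 'a']
'b': index 1 in ['c', 'b', 'a'] -> ['b', 'c', 'a']
'c': index 1 in ['b', 'c', 'a'] -> ['c', 'b', 'a']
'a': index 2 in ['c', 'b', 'a'] -> ['a', 'c', 'b']
'b': index 2 in ['a', 'c', 'b'] -> ['b', 'a', 'c']
'a': index 1 in ['b', 'a', 'c'] -> ['a', 'b', 'c']
'a': index 0 in ['a', 'b', 'c'] -> ['a', 'b', 'c']


Output: [2, 0, 0, 2, 1, 0, 1, 1, 2, 2, 1, 0]


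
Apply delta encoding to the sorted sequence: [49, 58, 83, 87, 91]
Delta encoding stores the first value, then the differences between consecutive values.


First value: 49
Deltas:
  58 - 49 = 9
  83 - 58 = 25
  87 - 83 = 4
  91 - 87 = 4


Delta encoded: [49, 9, 25, 4, 4]


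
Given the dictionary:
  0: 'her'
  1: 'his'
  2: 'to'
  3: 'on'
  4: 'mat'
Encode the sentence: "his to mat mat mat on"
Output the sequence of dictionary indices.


Look up each word in the dictionary:
  'his' -> 1
  'to' -> 2
  'mat' -> 4
  'mat' -> 4
  'mat' -> 4
  'on' -> 3

Encoded: [1, 2, 4, 4, 4, 3]


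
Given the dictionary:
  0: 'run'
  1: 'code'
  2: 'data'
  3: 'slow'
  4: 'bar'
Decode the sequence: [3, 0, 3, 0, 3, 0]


Look up each index in the dictionary:
  3 -> 'slow'
  0 -> 'run'
  3 -> 'slow'
  0 -> 'run'
  3 -> 'slow'
  0 -> 'run'

Decoded: "slow run slow run slow run"


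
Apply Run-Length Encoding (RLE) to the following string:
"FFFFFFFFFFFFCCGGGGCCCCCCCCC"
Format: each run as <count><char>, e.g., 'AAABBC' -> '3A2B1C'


Scanning runs left to right:
  i=0: run of 'F' x 12 -> '12F'
  i=12: run of 'C' x 2 -> '2C'
  i=14: run of 'G' x 4 -> '4G'
  i=18: run of 'C' x 9 -> '9C'

RLE = 12F2C4G9C


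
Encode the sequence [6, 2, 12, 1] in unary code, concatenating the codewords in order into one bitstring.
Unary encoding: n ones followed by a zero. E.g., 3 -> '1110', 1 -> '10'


Encode each number as n ones followed by a terminating 0:
  6 -> 1111110 (7 bits)
  2 -> 110 (3 bits)
  12 -> 1111111111110 (13 bits)
  1 -> 10 (2 bits)
Total length = 7 + 3 + 13 + 2 = 25 bits.

Unary([6, 2, 12, 1]) = 1111110110111111111111010 (25 bits)


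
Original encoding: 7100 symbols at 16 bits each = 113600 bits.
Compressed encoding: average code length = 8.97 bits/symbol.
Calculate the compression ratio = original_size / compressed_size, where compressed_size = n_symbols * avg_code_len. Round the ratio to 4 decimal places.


original_size = n_symbols * orig_bits = 7100 * 16 = 113600 bits
compressed_size = n_symbols * avg_code_len = 7100 * 8.97 = 63687.0 bits
ratio = original_size / compressed_size = 113600 / 63687.0 = 1.7837

Compression ratio = 1.7837


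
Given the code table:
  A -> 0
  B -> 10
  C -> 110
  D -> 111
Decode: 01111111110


Decoding:
0 -> A
111 -> D
111 -> D
111 -> D
0 -> A


Result: ADDDA


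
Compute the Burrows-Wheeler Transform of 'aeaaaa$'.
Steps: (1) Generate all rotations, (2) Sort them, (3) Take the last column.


Rotations (sorted):
  0: $aeaaaa -> last char: a
  1: a$aeaaa -> last char: a
  2: aa$aeaa -> last char: a
  3: aaa$aea -> last char: a
  4: aaaa$ae -> last char: e
  5: aeaaaa$ -> last char: $
  6: eaaaa$a -> last char: a


BWT = aaaae$a


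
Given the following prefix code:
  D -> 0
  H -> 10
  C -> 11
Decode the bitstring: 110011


Decoding step by step:
Bits 11 -> C
Bits 0 -> D
Bits 0 -> D
Bits 11 -> C


Decoded message: CDDC


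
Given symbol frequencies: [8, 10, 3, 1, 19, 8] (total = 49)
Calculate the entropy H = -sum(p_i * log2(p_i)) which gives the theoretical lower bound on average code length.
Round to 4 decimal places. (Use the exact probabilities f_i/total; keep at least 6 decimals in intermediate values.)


Per-symbol terms -p_i * log2(p_i) with p_i = f_i/49:
  p = 8/49 = 0.163265: log2(p) = -2.614710, -p*log2(p) = 0.426891
  p = 10/49 = 0.204082: log2(p) = -2.292782, -p*log2(p) = 0.467915
  p = 3/49 = 0.061224: log2(p) = -4.029747, -p*log2(p) = 0.246719
  p = 1/49 = 0.020408: log2(p) = -5.614710, -p*log2(p) = 0.114586
  p = 19/49 = 0.387755: log2(p) = -1.366782, -p*log2(p) = 0.529977
  p = 8/49 = 0.163265: log2(p) = -2.614710, -p*log2(p) = 0.426891
H = 0.426891 + 0.467915 + 0.246719 + 0.114586 + 0.529977 + 0.426891 = 2.212979

H = 2.213 bits/symbol


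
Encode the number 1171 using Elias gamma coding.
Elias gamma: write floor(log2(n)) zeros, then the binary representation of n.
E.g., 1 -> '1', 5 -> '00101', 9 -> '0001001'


num_bits = floor(log2(1171)) + 1 = 11
leading_zeros = num_bits - 1 = 10
binary(1171) = 10010010011

Elias gamma(1171) = '0000000000' + '10010010011' = 000000000010010010011 (21 bits)


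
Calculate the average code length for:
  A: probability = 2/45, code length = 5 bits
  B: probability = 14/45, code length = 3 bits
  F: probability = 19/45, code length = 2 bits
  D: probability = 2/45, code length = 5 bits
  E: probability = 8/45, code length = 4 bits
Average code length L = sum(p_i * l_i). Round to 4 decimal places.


Weighted contributions p_i * l_i:
  A: (2/45) * 5 = 10/45
  B: (14/45) * 3 = 42/45
  F: (19/45) * 2 = 38/45
  D: (2/45) * 5 = 10/45
  E: (8/45) * 4 = 32/45
Sum = (10 + 42 + 38 + 10 + 32)/45 = 132/45

L = 132/45 = 2.9333 bits/symbol


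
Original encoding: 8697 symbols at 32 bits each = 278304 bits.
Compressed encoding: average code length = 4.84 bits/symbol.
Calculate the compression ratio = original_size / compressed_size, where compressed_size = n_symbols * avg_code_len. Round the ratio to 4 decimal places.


original_size = n_symbols * orig_bits = 8697 * 32 = 278304 bits
compressed_size = n_symbols * avg_code_len = 8697 * 4.84 = 42093.48 bits
ratio = original_size / compressed_size = 278304 / 42093.48 = 6.6116

Compression ratio = 6.6116


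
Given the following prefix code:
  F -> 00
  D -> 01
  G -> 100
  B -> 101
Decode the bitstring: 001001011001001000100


Decoding step by step:
Bits 00 -> F
Bits 100 -> G
Bits 101 -> B
Bits 100 -> G
Bits 100 -> G
Bits 100 -> G
Bits 01 -> D
Bits 00 -> F


Decoded message: FGBGGGDF


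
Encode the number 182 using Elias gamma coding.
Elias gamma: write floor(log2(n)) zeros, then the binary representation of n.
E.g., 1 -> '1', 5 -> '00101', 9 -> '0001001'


num_bits = floor(log2(182)) + 1 = 8
leading_zeros = num_bits - 1 = 7
binary(182) = 10110110

Elias gamma(182) = '0000000' + '10110110' = 000000010110110 (15 bits)


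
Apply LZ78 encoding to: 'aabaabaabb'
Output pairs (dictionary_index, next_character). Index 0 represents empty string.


LZ78 encoding steps:
Dictionary: {0: ''}
Step 1: w='' (idx 0), next='a' -> output (0, 'a'), add 'a' as idx 1
Step 2: w='a' (idx 1), next='b' -> output (1, 'b'), add 'ab' as idx 2
Step 3: w='a' (idx 1), next='a' -> output (1, 'a'), add 'aa' as idx 3
Step 4: w='' (idx 0), next='b' -> output (0, 'b'), add 'b' as idx 4
Step 5: w='aa' (idx 3), next='b' -> output (3, 'b'), add 'aab' as idx 5
Step 6: w='b' (idx 4), end of input -> output (4, '')


Encoded: [(0, 'a'), (1, 'b'), (1, 'a'), (0, 'b'), (3, 'b'), (4, '')]


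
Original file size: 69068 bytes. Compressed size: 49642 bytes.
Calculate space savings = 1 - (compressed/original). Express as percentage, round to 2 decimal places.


ratio = compressed/original = 49642/69068 = 0.718741
savings = 1 - ratio = 1 - 0.718741 = 0.281259
as a percentage: 0.281259 * 100 = 28.13%

Space savings = 1 - 49642/69068 = 28.13%


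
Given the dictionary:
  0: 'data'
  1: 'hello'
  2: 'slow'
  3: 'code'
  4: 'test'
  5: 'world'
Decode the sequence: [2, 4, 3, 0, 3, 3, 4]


Look up each index in the dictionary:
  2 -> 'slow'
  4 -> 'test'
  3 -> 'code'
  0 -> 'data'
  3 -> 'code'
  3 -> 'code'
  4 -> 'test'

Decoded: "slow test code data code code test"


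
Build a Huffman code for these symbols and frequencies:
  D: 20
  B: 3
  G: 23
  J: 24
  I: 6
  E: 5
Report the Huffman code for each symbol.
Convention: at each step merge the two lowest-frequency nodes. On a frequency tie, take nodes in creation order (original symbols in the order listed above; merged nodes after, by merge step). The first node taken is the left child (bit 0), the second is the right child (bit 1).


Huffman tree construction:
Step 1: Merge B(3) + E(5) = 8
Step 2: Merge I(6) + (B+E)(8) = 14
Step 3: Merge (I+(B+E))(14) + D(20) = 34
Step 4: Merge G(23) + J(24) = 47
Step 5: Merge ((I+(B+E))+D)(34) + (G+J)(47) = 81
Read each symbol's code off the tree from the root (left child = 0, right child = 1).

Codes:
  D: 01 (length 2)
  B: 0010 (length 4)
  G: 10 (length 2)
  J: 11 (length 2)
  I: 000 (length 3)
  E: 0011 (length 4)
Average code length: 184/81 = 2.2716 bits/symbol


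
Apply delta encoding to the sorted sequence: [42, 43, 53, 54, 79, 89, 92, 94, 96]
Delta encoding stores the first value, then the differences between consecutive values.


First value: 42
Deltas:
  43 - 42 = 1
  53 - 43 = 10
  54 - 53 = 1
  79 - 54 = 25
  89 - 79 = 10
  92 - 89 = 3
  94 - 92 = 2
  96 - 94 = 2


Delta encoded: [42, 1, 10, 1, 25, 10, 3, 2, 2]


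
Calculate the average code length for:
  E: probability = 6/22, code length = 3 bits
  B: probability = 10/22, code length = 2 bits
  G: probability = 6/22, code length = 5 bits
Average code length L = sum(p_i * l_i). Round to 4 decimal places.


Weighted contributions p_i * l_i:
  E: (6/22) * 3 = 18/22
  B: (10/22) * 2 = 20/22
  G: (6/22) * 5 = 30/22
Sum = (18 + 20 + 30)/22 = 68/22

L = 68/22 = 3.0909 bits/symbol


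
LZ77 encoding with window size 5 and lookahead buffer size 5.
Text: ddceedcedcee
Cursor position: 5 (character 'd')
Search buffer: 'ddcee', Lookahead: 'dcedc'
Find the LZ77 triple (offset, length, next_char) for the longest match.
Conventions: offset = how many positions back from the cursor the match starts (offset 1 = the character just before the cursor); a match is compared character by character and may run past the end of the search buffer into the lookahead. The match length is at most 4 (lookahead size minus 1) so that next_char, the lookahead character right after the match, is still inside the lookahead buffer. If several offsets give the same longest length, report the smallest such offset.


Try each offset into the search buffer:
  offset=1 (pos 4, char 'e'): match length 0
  offset=2 (pos 3, char 'e'): match length 0
  offset=3 (pos 2, char 'c'): match length 0
  offset=4 (pos 1, char 'd'): match length 3
  offset=5 (pos 0, char 'd'): match length 1
Longest match has length 3 at offset 4.
next_char = character at position 5 + 3 = 8 -> 'd'

Best match: offset=4, length=3 (matching 'dce' starting at position 1)
LZ77 triple: (4, 3, 'd')


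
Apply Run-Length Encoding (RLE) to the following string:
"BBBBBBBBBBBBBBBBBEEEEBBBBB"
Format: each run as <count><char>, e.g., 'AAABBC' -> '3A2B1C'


Scanning runs left to right:
  i=0: run of 'B' x 17 -> '17B'
  i=17: run of 'E' x 4 -> '4E'
  i=21: run of 'B' x 5 -> '5B'

RLE = 17B4E5B


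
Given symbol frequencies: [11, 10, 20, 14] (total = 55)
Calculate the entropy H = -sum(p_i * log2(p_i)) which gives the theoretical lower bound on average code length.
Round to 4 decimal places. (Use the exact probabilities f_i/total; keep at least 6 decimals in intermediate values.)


Per-symbol terms -p_i * log2(p_i) with p_i = f_i/55:
  p = 11/55 = 0.200000: log2(p) = -2.321928, -p*log2(p) = 0.464386
  p = 10/55 = 0.181818: log2(p) = -2.459432, -p*log2(p) = 0.447169
  p = 20/55 = 0.363636: log2(p) = -1.459432, -p*log2(p) = 0.530702
  p = 14/55 = 0.254545: log2(p) = -1.974005, -p*log2(p) = 0.502474
H = 0.464386 + 0.447169 + 0.530702 + 0.502474 = 1.944731

H = 1.9447 bits/symbol


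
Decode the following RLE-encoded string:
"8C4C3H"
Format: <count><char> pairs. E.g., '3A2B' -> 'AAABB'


Expanding each <count><char> pair:
  8C -> 'CCCCCCCC'
  4C -> 'CCCC'
  3H -> 'HHH'

Decoded = CCCCCCCCCCCCHHH


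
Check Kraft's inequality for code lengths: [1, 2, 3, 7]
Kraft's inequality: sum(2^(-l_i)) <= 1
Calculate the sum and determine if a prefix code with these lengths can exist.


Sum = 2^(-1) + 2^(-2) + 2^(-3) + 2^(-7)
    = 0.5 + 0.25 + 0.125 + 0.0078125
    = 113/128 = 0.8828125
Since 0.8828125 <= 1, Kraft's inequality IS satisfied.
A prefix code with these lengths CAN exist.

Kraft sum = 0.8828125. Satisfied.


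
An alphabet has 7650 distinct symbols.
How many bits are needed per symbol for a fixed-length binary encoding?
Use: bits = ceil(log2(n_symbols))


log2(7650) = 12.9012
Bracket: 2^12 = 4096 < 7650 <= 2^13 = 8192
So ceil(log2(7650)) = 13

bits = ceil(log2(7650)) = ceil(12.9012) = 13 bits


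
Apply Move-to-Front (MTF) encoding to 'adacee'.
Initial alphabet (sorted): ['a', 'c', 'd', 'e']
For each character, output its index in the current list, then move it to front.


MTF encoding:
'a': index 0 in ['a', 'c', 'd', 'e'] -> ['a', 'c', 'd', 'e']
'd': index 2 in ['a', 'c', 'd', 'e'] -> ['d', 'a', 'c', 'e']
'a': index 1 in ['d', 'a', 'c', 'e'] -> ['a', 'd', 'c', 'e']
'c': index 2 in ['a', 'd', 'c', 'e'] -> ['c', 'a', 'd', 'e']
'e': index 3 in ['c', 'a', 'd', 'e'] -> ['e', 'c', 'a', 'd']
'e': index 0 in ['e', 'c', 'a', 'd'] -> ['e', 'c', 'a', 'd']


Output: [0, 2, 1, 2, 3, 0]


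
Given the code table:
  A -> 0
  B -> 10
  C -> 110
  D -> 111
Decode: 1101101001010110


Decoding:
110 -> C
110 -> C
10 -> B
0 -> A
10 -> B
10 -> B
110 -> C


Result: CCBABBC


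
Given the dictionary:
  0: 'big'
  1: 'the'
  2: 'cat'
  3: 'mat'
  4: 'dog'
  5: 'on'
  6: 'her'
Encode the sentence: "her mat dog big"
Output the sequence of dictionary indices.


Look up each word in the dictionary:
  'her' -> 6
  'mat' -> 3
  'dog' -> 4
  'big' -> 0

Encoded: [6, 3, 4, 0]


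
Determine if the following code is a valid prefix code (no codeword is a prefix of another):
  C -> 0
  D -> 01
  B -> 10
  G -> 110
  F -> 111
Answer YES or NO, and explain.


Checking each pair (does one codeword prefix another?):
  C='0' vs D='01': prefix -- VIOLATION

NO -- this is NOT a valid prefix code. C (0) is a prefix of D (01).


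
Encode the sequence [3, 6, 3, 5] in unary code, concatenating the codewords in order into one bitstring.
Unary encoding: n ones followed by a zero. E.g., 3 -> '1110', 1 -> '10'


Encode each number as n ones followed by a terminating 0:
  3 -> 1110 (4 bits)
  6 -> 1111110 (7 bits)
  3 -> 1110 (4 bits)
  5 -> 111110 (6 bits)
Total length = 4 + 7 + 4 + 6 = 21 bits.

Unary([3, 6, 3, 5]) = 111011111101110111110 (21 bits)


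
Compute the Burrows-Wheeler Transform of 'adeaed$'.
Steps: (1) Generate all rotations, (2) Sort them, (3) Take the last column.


Rotations (sorted):
  0: $adeaed -> last char: d
  1: adeaed$ -> last char: $
  2: aed$ade -> last char: e
  3: d$adeae -> last char: e
  4: deaed$a -> last char: a
  5: eaed$ad -> last char: d
  6: ed$adea -> last char: a


BWT = d$eeada


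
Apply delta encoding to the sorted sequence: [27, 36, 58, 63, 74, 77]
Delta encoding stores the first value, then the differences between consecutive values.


First value: 27
Deltas:
  36 - 27 = 9
  58 - 36 = 22
  63 - 58 = 5
  74 - 63 = 11
  77 - 74 = 3


Delta encoded: [27, 9, 22, 5, 11, 3]


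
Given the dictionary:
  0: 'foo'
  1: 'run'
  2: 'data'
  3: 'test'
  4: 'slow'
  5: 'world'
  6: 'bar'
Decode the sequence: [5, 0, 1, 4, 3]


Look up each index in the dictionary:
  5 -> 'world'
  0 -> 'foo'
  1 -> 'run'
  4 -> 'slow'
  3 -> 'test'

Decoded: "world foo run slow test"


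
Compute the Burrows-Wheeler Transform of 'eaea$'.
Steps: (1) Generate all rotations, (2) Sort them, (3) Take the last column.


Rotations (sorted):
  0: $eaea -> last char: a
  1: a$eae -> last char: e
  2: aea$e -> last char: e
  3: ea$ea -> last char: a
  4: eaea$ -> last char: $


BWT = aeea$


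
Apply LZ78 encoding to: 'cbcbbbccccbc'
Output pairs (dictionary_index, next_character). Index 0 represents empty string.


LZ78 encoding steps:
Dictionary: {0: ''}
Step 1: w='' (idx 0), next='c' -> output (0, 'c'), add 'c' as idx 1
Step 2: w='' (idx 0), next='b' -> output (0, 'b'), add 'b' as idx 2
Step 3: w='c' (idx 1), next='b' -> output (1, 'b'), add 'cb' as idx 3
Step 4: w='b' (idx 2), next='b' -> output (2, 'b'), add 'bb' as idx 4
Step 5: w='c' (idx 1), next='c' -> output (1, 'c'), add 'cc' as idx 5
Step 6: w='cc' (idx 5), next='b' -> output (5, 'b'), add 'ccb' as idx 6
Step 7: w='c' (idx 1), end of input -> output (1, '')


Encoded: [(0, 'c'), (0, 'b'), (1, 'b'), (2, 'b'), (1, 'c'), (5, 'b'), (1, '')]


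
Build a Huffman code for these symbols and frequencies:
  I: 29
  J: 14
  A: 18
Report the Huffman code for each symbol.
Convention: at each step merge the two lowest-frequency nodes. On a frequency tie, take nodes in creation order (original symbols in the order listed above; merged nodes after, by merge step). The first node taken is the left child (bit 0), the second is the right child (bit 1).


Huffman tree construction:
Step 1: Merge J(14) + A(18) = 32
Step 2: Merge I(29) + (J+A)(32) = 61
Read each symbol's code off the tree from the root (left child = 0, right child = 1).

Codes:
  I: 0 (length 1)
  J: 10 (length 2)
  A: 11 (length 2)
Average code length: 93/61 = 1.5246 bits/symbol


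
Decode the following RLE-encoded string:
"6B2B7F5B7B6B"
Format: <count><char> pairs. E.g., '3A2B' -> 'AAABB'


Expanding each <count><char> pair:
  6B -> 'BBBBBB'
  2B -> 'BB'
  7F -> 'FFFFFFF'
  5B -> 'BBBBB'
  7B -> 'BBBBBBB'
  6B -> 'BBBBBB'

Decoded = BBBBBBBBFFFFFFFBBBBBBBBBBBBBBBBBB


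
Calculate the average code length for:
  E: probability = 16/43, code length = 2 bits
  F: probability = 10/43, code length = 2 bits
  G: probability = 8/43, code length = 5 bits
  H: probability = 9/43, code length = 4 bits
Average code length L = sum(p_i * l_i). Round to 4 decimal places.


Weighted contributions p_i * l_i:
  E: (16/43) * 2 = 32/43
  F: (10/43) * 2 = 20/43
  G: (8/43) * 5 = 40/43
  H: (9/43) * 4 = 36/43
Sum = (32 + 20 + 40 + 36)/43 = 128/43

L = 128/43 = 2.9767 bits/symbol


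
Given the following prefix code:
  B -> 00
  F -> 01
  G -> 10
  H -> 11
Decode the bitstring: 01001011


Decoding step by step:
Bits 01 -> F
Bits 00 -> B
Bits 10 -> G
Bits 11 -> H


Decoded message: FBGH


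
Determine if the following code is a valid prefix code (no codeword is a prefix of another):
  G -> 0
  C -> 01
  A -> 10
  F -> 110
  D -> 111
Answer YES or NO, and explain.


Checking each pair (does one codeword prefix another?):
  G='0' vs C='01': prefix -- VIOLATION

NO -- this is NOT a valid prefix code. G (0) is a prefix of C (01).


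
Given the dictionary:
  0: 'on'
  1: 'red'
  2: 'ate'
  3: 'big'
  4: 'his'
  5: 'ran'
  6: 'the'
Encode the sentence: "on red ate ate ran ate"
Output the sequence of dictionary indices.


Look up each word in the dictionary:
  'on' -> 0
  'red' -> 1
  'ate' -> 2
  'ate' -> 2
  'ran' -> 5
  'ate' -> 2

Encoded: [0, 1, 2, 2, 5, 2]


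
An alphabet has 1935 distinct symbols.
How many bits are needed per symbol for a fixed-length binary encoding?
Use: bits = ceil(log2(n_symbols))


log2(1935) = 10.9181
Bracket: 2^10 = 1024 < 1935 <= 2^11 = 2048
So ceil(log2(1935)) = 11

bits = ceil(log2(1935)) = ceil(10.9181) = 11 bits


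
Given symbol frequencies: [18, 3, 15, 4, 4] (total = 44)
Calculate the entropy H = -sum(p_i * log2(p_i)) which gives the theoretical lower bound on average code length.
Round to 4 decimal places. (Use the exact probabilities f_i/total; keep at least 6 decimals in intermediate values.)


Per-symbol terms -p_i * log2(p_i) with p_i = f_i/44:
  p = 18/44 = 0.409091: log2(p) = -1.289507, -p*log2(p) = 0.527525
  p = 3/44 = 0.068182: log2(p) = -3.874469, -p*log2(p) = 0.264168
  p = 15/44 = 0.340909: log2(p) = -1.552541, -p*log2(p) = 0.529275
  p = 4/44 = 0.090909: log2(p) = -3.459432, -p*log2(p) = 0.314494
  p = 4/44 = 0.090909: log2(p) = -3.459432, -p*log2(p) = 0.314494
H = 0.527525 + 0.264168 + 0.529275 + 0.314494 + 0.314494 = 1.949956

H = 1.95 bits/symbol
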